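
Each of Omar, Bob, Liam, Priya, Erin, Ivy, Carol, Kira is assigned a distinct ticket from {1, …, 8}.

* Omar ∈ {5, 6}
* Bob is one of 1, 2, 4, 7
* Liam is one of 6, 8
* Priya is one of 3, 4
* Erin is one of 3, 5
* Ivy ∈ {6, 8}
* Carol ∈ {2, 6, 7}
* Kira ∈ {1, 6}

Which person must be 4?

Priya

Liam and Ivy share exactly the 2 values {6, 8}; by pigeonhole those values go to them, so strike 6, 8 from Omar, Carol, Kira.
Omar has just one choice, so Omar = 5. Strike 5 from Erin.
Erin has just one choice, so Erin = 3. Eliminate 3 elsewhere: Priya.
So 4 goes to Priya.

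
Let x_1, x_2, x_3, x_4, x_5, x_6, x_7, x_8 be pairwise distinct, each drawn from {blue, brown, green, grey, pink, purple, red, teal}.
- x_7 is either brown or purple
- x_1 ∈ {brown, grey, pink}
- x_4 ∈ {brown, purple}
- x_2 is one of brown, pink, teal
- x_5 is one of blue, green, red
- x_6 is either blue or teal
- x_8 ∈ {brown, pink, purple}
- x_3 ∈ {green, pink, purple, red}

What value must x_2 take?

teal

The 8 variables draw from only 8 values {blue, brown, green, grey, pink, purple, red, teal}, so each is used; only x_1 can be grey, hence x_1 = grey.
x_4 and x_7 share exactly the 2 values {brown, purple}; by pigeonhole those values go to them, so strike brown, purple from x_2, x_3, x_8.
x_8 has just one choice, so x_8 = pink. Eliminate pink elsewhere: x_2, x_3.
So x_2 = teal.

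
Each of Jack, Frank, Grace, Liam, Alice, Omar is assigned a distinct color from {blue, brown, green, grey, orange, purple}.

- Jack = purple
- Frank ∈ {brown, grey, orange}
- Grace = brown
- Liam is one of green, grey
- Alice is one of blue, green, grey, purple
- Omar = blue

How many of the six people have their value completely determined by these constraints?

Jack has just one choice, so Jack = purple. Remove purple from Alice.
Grace's domain is down to {brown}, so Grace = brown. Strike brown from Frank.
Omar must be blue (only option left). Eliminate blue elsewhere: Alice.
Among the 3 still-open variables, orange fits only Frank (and all 3 values in {green, grey, orange} must be used), so Frank = orange.
Determined: Jack=purple, Frank=orange, Grace=brown, Omar=blue. The other people each still have more than one consistent value. That makes 4.

4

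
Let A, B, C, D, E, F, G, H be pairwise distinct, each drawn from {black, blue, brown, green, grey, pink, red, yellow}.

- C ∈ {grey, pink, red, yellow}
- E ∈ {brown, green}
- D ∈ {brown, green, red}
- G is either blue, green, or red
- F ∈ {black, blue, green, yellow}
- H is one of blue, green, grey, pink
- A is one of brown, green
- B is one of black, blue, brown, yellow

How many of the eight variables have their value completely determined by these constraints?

The 2 variables A and E are confined to {brown, green}, which locks those values in; drop them from B, D, F, G, H.
D must be red (only option left). So C, G can't be red.
G has just one choice, so G = blue. Remove blue from B, F, H.
B and F share exactly the 2 values {black, yellow}; by pigeonhole those values go to them, so strike black, yellow from C.
Determined: D=red, G=blue. The other variables each still have more than one consistent value. That makes 2.

2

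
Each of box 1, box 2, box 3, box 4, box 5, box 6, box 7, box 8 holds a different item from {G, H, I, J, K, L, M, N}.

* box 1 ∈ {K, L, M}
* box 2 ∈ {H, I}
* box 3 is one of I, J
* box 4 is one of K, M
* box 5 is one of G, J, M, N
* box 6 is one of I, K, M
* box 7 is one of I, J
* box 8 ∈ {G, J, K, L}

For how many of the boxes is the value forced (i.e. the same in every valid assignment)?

4

Among the 8 variables, H fits only box 2 (and all 8 values in {G, H, I, J, K, L, M, N} must be used), so box 2 = H.
The 7 still-open variables draw from only 7 values {G, I, J, K, L, M, N}, so each is used; only box 5 can be N, hence box 5 = N.
The 6 still-open variables draw from only 6 values {G, I, J, K, L, M}, so each is used; only box 8 can be G, hence box 8 = G.
The 5 still-open variables draw from only 5 values {I, J, K, L, M}, so each is used; only box 1 can be L, hence box 1 = L.
The 2 variables box 3 and box 7 are confined to {I, J}, which locks those values in; drop them from box 6.
Determined: box 1=L, box 2=H, box 5=N, box 8=G. The other boxes each still have more than one consistent value. That makes 4.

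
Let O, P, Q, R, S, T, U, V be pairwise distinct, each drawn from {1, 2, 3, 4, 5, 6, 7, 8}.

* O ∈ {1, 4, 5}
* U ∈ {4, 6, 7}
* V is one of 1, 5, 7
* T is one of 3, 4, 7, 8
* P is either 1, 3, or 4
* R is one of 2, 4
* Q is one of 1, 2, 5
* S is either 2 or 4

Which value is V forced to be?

Among the 8 variables, 6 fits only U (and all 8 values in {1, 2, 3, 4, 5, 6, 7, 8} must be used), so U = 6.
The 7 still-open variables together cover exactly {1, 2, 3, 4, 5, 7, 8} — 7 values for 7 variables — and 8 appears only in T's list, so T = 8.
Among the 6 still-open variables, 3 fits only P (and all 6 values in {1, 2, 3, 4, 5, 7} must be used), so P = 3.
Among the 5 still-open variables, 7 fits only V (and all 5 values in {1, 2, 4, 5, 7} must be used), so V = 7.

7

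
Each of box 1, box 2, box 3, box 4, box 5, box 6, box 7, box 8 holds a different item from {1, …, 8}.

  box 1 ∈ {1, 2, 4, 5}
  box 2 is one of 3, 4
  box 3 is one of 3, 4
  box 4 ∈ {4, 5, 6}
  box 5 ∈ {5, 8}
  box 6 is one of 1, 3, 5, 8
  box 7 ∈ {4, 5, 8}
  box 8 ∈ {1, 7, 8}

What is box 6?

Among the 8 variables, 2 fits only box 1 (and all 8 values in {1, 2, 3, 4, 5, 6, 7, 8} must be used), so box 1 = 2.
Among the 7 still-open variables, 6 fits only box 4 (and all 7 values in {1, 3, 4, 5, 6, 7, 8} must be used), so box 4 = 6.
The 6 still-open variables together cover exactly {1, 3, 4, 5, 7, 8} — 6 values for 6 variables — and 7 appears only in box 8's list, so box 8 = 7.
The 5 still-open variables together cover exactly {1, 3, 4, 5, 8} — 5 values for 5 variables — and 1 appears only in box 6's list, so box 6 = 1.

1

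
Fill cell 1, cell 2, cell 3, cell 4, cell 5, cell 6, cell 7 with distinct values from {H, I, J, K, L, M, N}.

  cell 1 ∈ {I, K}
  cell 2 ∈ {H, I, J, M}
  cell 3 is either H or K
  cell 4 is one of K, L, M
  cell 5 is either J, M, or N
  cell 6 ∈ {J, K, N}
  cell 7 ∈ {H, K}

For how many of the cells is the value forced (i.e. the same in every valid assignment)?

The 7 variables draw from only 7 values {H, I, J, K, L, M, N}, so each is used; only cell 4 can be L, hence cell 4 = L.
The 2 variables cell 3 and cell 7 are confined to {H, K}, which locks those values in; drop them from cell 1, cell 2, cell 6.
That leaves cell 1 = I. Eliminate I elsewhere: cell 2.
Determined: cell 1=I, cell 4=L. The other cells each still have more than one consistent value. That makes 2.

2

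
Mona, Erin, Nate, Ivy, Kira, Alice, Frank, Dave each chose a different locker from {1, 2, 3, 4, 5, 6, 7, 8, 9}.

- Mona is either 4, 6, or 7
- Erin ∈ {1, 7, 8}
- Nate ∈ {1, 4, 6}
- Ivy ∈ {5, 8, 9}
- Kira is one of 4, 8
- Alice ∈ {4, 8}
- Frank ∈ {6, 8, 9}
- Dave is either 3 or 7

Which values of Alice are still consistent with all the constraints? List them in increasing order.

The 8 variables draw from only 8 values {1, 3, 4, 5, 6, 7, 8, 9}, so each is used; only Dave can be 3, hence Dave = 3.
Among the 7 still-open variables, 5 fits only Ivy (and all 7 values in {1, 4, 5, 6, 7, 8, 9} must be used), so Ivy = 5.
The 6 still-open variables draw from only 6 values {1, 4, 6, 7, 8, 9}, so each is used; only Frank can be 9, hence Frank = 9.
The 2 variables Kira and Alice are confined to {4, 8}, which locks those values in; drop them from Mona, Erin, Nate.
No further eliminations apply; Alice can still be any of 4, 8.

4, 8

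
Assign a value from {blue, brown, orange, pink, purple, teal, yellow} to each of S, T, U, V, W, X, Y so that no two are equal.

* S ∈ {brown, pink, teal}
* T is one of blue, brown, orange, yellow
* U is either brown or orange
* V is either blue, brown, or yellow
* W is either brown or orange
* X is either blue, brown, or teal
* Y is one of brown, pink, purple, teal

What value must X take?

The 7 variables draw from only 7 values {blue, brown, orange, pink, purple, teal, yellow}, so each is used; only Y can be purple, hence Y = purple.
Among the 6 still-open variables, pink fits only S (and all 6 values in {blue, brown, orange, pink, teal, yellow} must be used), so S = pink.
The 5 still-open variables draw from only 5 values {blue, brown, orange, teal, yellow}, so each is used; only X can be teal, hence X = teal.

teal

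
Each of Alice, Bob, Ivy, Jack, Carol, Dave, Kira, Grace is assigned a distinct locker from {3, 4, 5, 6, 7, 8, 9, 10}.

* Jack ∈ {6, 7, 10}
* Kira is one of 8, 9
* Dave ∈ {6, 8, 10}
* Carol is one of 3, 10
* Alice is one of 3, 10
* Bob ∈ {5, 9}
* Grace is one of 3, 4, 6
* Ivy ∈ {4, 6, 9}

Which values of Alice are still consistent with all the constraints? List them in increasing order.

The 8 variables together cover exactly {3, 4, 5, 6, 7, 8, 9, 10} — 8 values for 8 variables — and 5 appears only in Bob's list, so Bob = 5.
The 7 still-open variables draw from only 7 values {3, 4, 6, 7, 8, 9, 10}, so each is used; only Jack can be 7, hence Jack = 7.
Alice and Carol share exactly the 2 values {3, 10}; by pigeonhole those values go to them, so strike 3, 10 from Dave, Grace.
No further eliminations apply; Alice can still be any of 3, 10.

3, 10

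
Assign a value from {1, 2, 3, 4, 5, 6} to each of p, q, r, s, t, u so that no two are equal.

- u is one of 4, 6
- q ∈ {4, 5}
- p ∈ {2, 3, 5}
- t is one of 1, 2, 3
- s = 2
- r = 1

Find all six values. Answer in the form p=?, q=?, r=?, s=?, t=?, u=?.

r has just one choice, so r = 1. Strike 1 from t.
s's domain is down to {2}, so s = 2. Remove 2 from p, t.
t must be 3 (only option left). Remove 3 from p.
p has just one choice, so p = 5. Strike 5 from q.
q has just one choice, so q = 4. Eliminate 4 elsewhere: u.
u must be 6 (only option left).

p=5, q=4, r=1, s=2, t=3, u=6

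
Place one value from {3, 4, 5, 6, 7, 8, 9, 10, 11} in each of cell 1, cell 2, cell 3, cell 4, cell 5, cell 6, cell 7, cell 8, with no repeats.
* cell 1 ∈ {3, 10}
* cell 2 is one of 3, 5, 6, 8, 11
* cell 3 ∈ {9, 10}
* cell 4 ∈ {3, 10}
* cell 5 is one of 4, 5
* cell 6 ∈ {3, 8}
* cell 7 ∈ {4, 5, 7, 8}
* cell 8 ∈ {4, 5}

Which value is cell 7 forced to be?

cell 1 and cell 4 share exactly the 2 values {3, 10}; by pigeonhole those values go to them, so strike 3, 10 from cell 2, cell 3, cell 6.
cell 3 must be 9 (only option left).
cell 6's domain is down to {8}, so cell 6 = 8. Strike 8 from cell 2, cell 7.
cell 5 and cell 8 between them cover only {4, 5} — a naked pair. Remove those values from cell 2, cell 7.
So cell 7 = 7.

7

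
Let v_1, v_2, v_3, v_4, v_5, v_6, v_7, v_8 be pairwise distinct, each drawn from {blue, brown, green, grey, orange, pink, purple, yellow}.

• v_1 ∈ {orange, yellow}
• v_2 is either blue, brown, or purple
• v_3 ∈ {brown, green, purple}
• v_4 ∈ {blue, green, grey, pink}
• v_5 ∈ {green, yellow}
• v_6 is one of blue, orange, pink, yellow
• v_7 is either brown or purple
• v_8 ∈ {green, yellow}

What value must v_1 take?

orange

Among the 8 variables, grey fits only v_4 (and all 8 values in {blue, brown, green, grey, orange, pink, purple, yellow} must be used), so v_4 = grey.
The 7 still-open variables draw from only 7 values {blue, brown, green, orange, pink, purple, yellow}, so each is used; only v_6 can be pink, hence v_6 = pink.
The 6 still-open variables together cover exactly {blue, brown, green, orange, purple, yellow} — 6 values for 6 variables — and blue appears only in v_2's list, so v_2 = blue.
The 5 still-open variables together cover exactly {brown, green, orange, purple, yellow} — 5 values for 5 variables — and orange appears only in v_1's list, so v_1 = orange.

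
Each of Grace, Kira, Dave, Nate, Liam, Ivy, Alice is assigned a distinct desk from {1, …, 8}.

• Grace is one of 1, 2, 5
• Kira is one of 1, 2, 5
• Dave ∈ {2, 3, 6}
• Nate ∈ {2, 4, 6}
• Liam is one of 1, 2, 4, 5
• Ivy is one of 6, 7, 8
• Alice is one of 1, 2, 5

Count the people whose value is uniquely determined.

Grace, Kira, Alice share exactly the 3 values {1, 2, 5}; by pigeonhole those values go to them, so strike 1, 2, 5 from Dave, Nate, Liam.
That leaves Liam = 4. So Nate can't be 4.
Nate must be 6 (only option left). Eliminate 6 elsewhere: Dave, Ivy.
That leaves Dave = 3.
Determined: Dave=3, Nate=6, Liam=4. The other people each still have more than one consistent value. That makes 3.

3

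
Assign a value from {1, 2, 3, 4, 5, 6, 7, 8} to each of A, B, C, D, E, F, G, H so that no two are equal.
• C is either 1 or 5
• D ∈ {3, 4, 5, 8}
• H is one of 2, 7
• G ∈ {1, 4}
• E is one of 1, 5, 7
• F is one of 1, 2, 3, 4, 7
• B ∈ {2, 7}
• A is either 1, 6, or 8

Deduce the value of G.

The 8 variables together cover exactly {1, 2, 3, 4, 5, 6, 7, 8} — 8 values for 8 variables — and 6 appears only in A's list, so A = 6.
The 7 still-open variables draw from only 7 values {1, 2, 3, 4, 5, 7, 8}, so each is used; only D can be 8, hence D = 8.
The 6 still-open variables together cover exactly {1, 2, 3, 4, 5, 7} — 6 values for 6 variables — and 3 appears only in F's list, so F = 3.
The 5 still-open variables together cover exactly {1, 2, 4, 5, 7} — 5 values for 5 variables — and 4 appears only in G's list, so G = 4.

4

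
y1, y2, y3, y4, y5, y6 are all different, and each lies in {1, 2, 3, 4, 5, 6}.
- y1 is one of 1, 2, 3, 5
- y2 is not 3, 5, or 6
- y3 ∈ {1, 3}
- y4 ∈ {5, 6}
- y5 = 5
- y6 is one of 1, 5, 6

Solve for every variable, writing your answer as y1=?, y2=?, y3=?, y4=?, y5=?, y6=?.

y1=2, y2=4, y3=3, y4=6, y5=5, y6=1

y5 must be 5 (only option left). So y1, y4, y6 can't be 5.
y4 must be 6 (only option left). Remove 6 from y6.
That leaves y6 = 1. Remove 1 from y1, y2, y3.
y3's domain is down to {3}, so y3 = 3. Eliminate 3 elsewhere: y1.
That leaves y1 = 2. Remove 2 from y2.
y2's domain is down to {4}, so y2 = 4.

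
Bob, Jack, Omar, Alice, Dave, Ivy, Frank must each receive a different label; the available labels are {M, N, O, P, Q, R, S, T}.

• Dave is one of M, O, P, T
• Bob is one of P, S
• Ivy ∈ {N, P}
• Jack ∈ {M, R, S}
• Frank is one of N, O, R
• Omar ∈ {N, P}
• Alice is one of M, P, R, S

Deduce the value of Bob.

The 7 variables draw from only 7 values {M, N, O, P, R, S, T}, so each is used; only Dave can be T, hence Dave = T.
The 6 still-open variables draw from only 6 values {M, N, O, P, R, S}, so each is used; only Frank can be O, hence Frank = O.
The 2 variables Omar and Ivy are confined to {N, P}, which locks those values in; drop them from Bob, Alice.
So Bob = S.

S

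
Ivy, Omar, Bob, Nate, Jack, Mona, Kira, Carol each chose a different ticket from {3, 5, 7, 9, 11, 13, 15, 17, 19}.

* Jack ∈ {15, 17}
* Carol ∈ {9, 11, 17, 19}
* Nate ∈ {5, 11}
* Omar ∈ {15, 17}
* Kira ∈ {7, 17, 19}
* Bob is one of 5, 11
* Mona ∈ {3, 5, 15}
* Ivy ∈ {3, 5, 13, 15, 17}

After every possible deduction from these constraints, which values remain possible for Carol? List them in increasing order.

The 2 variables Omar and Jack are confined to {15, 17}, which locks those values in; drop them from Ivy, Mona, Kira, Carol.
Bob and Nate share exactly the 2 values {5, 11}; by pigeonhole those values go to them, so strike 5, 11 from Ivy, Mona, Carol.
Mona must be 3 (only option left). Eliminate 3 elsewhere: Ivy.
Ivy's domain is down to {13}, so Ivy = 13.
No further eliminations apply; Carol can still be any of 9, 19.

9, 19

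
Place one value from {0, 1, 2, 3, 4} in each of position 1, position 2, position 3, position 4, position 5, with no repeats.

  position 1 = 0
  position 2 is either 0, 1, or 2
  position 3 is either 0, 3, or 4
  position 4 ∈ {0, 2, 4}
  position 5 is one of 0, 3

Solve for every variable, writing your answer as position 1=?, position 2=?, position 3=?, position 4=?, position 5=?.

position 1=0, position 2=1, position 3=4, position 4=2, position 5=3

position 1 must be 0 (only option left). So position 2, position 3, position 4, position 5 can't be 0.
That leaves position 5 = 3. Strike 3 from position 3.
position 3 must be 4 (only option left). Eliminate 4 elsewhere: position 4.
That leaves position 4 = 2. Strike 2 from position 2.
position 2 has just one choice, so position 2 = 1.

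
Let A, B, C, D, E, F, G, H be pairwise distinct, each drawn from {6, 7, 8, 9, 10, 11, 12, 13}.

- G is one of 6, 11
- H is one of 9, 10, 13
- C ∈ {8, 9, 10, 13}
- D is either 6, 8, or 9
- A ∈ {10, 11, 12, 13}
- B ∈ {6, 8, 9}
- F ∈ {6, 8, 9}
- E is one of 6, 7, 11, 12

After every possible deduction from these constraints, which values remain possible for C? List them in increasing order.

Among the 8 variables, 7 fits only E (and all 8 values in {6, 7, 8, 9, 10, 11, 12, 13} must be used), so E = 7.
The 7 still-open variables together cover exactly {6, 8, 9, 10, 11, 12, 13} — 7 values for 7 variables — and 12 appears only in A's list, so A = 12.
The 6 still-open variables draw from only 6 values {6, 8, 9, 10, 11, 13}, so each is used; only G can be 11, hence G = 11.
B, D, F share exactly the 3 values {6, 8, 9}; by pigeonhole those values go to them, so strike 6, 8, 9 from C, H.
No further eliminations apply; C can still be any of 10, 13.

10, 13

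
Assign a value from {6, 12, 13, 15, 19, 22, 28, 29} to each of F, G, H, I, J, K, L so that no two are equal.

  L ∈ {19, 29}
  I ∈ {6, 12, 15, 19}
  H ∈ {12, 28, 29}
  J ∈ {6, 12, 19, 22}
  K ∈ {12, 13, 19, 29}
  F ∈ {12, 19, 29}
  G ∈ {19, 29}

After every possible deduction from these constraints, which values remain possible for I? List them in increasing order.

6, 15

G and L between them cover only {19, 29} — a naked pair. Remove those values from F, H, I, J, K.
That leaves F = 12. So H, I, J, K can't be 12.
H has just one choice, so H = 28.
That leaves K = 13.
No further eliminations apply; I can still be any of 6, 15.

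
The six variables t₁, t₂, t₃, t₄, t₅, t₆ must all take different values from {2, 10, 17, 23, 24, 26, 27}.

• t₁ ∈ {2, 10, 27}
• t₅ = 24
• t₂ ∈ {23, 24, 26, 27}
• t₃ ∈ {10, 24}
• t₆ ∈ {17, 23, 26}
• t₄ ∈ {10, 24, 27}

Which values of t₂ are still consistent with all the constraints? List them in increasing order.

t₅'s domain is down to {24}, so t₅ = 24. Eliminate 24 elsewhere: t₂, t₃, t₄.
t₃'s domain is down to {10}, so t₃ = 10. Eliminate 10 elsewhere: t₁, t₄.
That leaves t₄ = 27. Remove 27 from t₁, t₂.
t₁'s domain is down to {2}, so t₁ = 2.
No further eliminations apply; t₂ can still be any of 23, 26.

23, 26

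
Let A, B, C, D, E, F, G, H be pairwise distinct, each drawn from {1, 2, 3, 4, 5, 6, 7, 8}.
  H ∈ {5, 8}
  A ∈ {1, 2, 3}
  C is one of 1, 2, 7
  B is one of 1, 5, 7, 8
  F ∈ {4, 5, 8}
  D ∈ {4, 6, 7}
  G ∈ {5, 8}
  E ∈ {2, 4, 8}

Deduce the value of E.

The 8 variables together cover exactly {1, 2, 3, 4, 5, 6, 7, 8} — 8 values for 8 variables — and 3 appears only in A's list, so A = 3.
The 7 still-open variables together cover exactly {1, 2, 4, 5, 6, 7, 8} — 7 values for 7 variables — and 6 appears only in D's list, so D = 6.
G and H share exactly the 2 values {5, 8}; by pigeonhole those values go to them, so strike 5, 8 from B, E, F.
That leaves F = 4. So E can't be 4.
So E = 2.

2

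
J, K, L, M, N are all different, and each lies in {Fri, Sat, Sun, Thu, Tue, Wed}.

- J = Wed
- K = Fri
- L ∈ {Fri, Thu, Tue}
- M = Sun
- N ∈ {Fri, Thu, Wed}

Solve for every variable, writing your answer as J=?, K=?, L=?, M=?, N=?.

J's domain is down to {Wed}, so J = Wed. Remove Wed from N.
K has just one choice, so K = Fri. Remove Fri from L, N.
That leaves M = Sun.
N's domain is down to {Thu}, so N = Thu. Eliminate Thu elsewhere: L.
L has just one choice, so L = Tue.

J=Wed, K=Fri, L=Tue, M=Sun, N=Thu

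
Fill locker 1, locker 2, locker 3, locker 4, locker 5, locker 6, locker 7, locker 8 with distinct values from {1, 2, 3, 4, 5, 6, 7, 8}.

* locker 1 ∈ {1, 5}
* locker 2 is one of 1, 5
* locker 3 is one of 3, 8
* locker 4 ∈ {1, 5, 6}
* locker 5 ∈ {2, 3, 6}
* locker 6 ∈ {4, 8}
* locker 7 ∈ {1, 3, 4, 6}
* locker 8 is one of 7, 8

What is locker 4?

The 8 variables draw from only 8 values {1, 2, 3, 4, 5, 6, 7, 8}, so each is used; only locker 5 can be 2, hence locker 5 = 2.
The 7 still-open variables draw from only 7 values {1, 3, 4, 5, 6, 7, 8}, so each is used; only locker 8 can be 7, hence locker 8 = 7.
locker 1 and locker 2 between them cover only {1, 5} — a naked pair. Remove those values from locker 4, locker 7.
So locker 4 = 6.

6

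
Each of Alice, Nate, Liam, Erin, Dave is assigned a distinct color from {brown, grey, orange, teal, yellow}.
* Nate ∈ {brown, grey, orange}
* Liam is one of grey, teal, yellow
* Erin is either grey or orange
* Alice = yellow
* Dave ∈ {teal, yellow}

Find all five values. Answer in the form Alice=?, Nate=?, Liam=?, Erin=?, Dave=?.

Alice has just one choice, so Alice = yellow. Strike yellow from Liam, Dave.
Dave must be teal (only option left). Remove teal from Liam.
Liam's domain is down to {grey}, so Liam = grey. So Nate, Erin can't be grey.
Erin must be orange (only option left). Remove orange from Nate.
Nate's domain is down to {brown}, so Nate = brown.

Alice=yellow, Nate=brown, Liam=grey, Erin=orange, Dave=teal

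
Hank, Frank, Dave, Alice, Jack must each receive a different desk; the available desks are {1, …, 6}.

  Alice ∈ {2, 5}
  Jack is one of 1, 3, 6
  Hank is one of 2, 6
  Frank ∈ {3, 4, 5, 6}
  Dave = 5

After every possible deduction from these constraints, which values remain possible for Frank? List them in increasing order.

Dave's domain is down to {5}, so Dave = 5. So Frank, Alice can't be 5.
Alice's domain is down to {2}, so Alice = 2. Remove 2 from Hank.
Hank must be 6 (only option left). So Frank, Jack can't be 6.
No further eliminations apply; Frank can still be any of 3, 4.

3, 4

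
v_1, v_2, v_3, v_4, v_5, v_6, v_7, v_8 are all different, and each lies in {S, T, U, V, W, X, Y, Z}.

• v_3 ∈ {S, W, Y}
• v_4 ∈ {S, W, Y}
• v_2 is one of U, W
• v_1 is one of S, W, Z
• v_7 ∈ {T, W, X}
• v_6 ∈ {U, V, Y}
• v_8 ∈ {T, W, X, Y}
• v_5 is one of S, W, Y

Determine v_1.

The 8 variables draw from only 8 values {S, T, U, V, W, X, Y, Z}, so each is used; only v_6 can be V, hence v_6 = V.
The 7 still-open variables together cover exactly {S, T, U, W, X, Y, Z} — 7 values for 7 variables — and U appears only in v_2's list, so v_2 = U.
Among the 6 still-open variables, Z fits only v_1 (and all 6 values in {S, T, W, X, Y, Z} must be used), so v_1 = Z.

Z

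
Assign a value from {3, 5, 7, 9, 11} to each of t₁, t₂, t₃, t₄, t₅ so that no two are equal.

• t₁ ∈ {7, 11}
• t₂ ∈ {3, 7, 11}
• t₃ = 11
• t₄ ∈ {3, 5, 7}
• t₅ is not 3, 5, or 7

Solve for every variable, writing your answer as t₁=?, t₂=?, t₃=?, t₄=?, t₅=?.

t₁=7, t₂=3, t₃=11, t₄=5, t₅=9

t₃'s domain is down to {11}, so t₃ = 11. Remove 11 from t₁, t₂, t₅.
That leaves t₅ = 9.
That leaves t₁ = 7. So t₂, t₄ can't be 7.
t₂ has just one choice, so t₂ = 3. Eliminate 3 elsewhere: t₄.
t₄ must be 5 (only option left).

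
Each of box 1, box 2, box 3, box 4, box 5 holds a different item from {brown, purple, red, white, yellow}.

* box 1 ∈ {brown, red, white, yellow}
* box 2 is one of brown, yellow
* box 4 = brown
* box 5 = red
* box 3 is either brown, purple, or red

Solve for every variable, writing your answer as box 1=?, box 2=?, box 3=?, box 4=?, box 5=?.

box 1=white, box 2=yellow, box 3=purple, box 4=brown, box 5=red

box 4 has just one choice, so box 4 = brown. So box 1, box 2, box 3 can't be brown.
box 5 must be red (only option left). Strike red from box 1, box 3.
box 2 has just one choice, so box 2 = yellow. So box 1 can't be yellow.
box 3 must be purple (only option left).
That leaves box 1 = white.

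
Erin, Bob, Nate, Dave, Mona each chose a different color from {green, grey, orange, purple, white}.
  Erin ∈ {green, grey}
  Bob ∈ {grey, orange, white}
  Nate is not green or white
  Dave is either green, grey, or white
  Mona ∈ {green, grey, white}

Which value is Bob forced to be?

orange

The 5 variables together cover exactly {green, grey, orange, purple, white} — 5 values for 5 variables — and purple appears only in Nate's list, so Nate = purple.
Among the 4 still-open variables, orange fits only Bob (and all 4 values in {green, grey, orange, white} must be used), so Bob = orange.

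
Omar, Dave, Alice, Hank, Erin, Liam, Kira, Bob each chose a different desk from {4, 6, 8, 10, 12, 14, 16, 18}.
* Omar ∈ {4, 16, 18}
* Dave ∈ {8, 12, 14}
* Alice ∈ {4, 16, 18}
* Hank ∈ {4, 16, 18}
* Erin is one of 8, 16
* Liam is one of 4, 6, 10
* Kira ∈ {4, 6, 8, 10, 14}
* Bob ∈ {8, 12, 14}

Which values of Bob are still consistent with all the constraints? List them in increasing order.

The 3 variables Omar, Alice, Hank are confined to {4, 16, 18}, which locks those values in; drop them from Erin, Liam, Kira.
Erin's domain is down to {8}, so Erin = 8. Remove 8 from Dave, Kira, Bob.
The 2 variables Dave and Bob are confined to {12, 14}, which locks those values in; drop them from Kira.
No further eliminations apply; Bob can still be any of 12, 14.

12, 14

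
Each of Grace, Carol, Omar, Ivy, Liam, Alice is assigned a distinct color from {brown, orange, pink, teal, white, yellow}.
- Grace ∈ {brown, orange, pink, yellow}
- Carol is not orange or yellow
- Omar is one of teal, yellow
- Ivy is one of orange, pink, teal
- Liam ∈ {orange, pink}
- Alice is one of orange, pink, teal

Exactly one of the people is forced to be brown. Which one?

Grace

Among the 6 variables, white fits only Carol (and all 6 values in {brown, orange, pink, teal, white, yellow} must be used), so Carol = white.
The 5 still-open variables together cover exactly {brown, orange, pink, teal, yellow} — 5 values for 5 variables — and brown appears only in Grace's list, so Grace = brown.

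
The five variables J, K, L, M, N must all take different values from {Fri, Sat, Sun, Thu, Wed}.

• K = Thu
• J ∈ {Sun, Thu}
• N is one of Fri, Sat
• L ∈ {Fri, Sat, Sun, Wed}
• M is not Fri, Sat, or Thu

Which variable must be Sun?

J

K's domain is down to {Thu}, so K = Thu. So J can't be Thu.
So Sun goes to J.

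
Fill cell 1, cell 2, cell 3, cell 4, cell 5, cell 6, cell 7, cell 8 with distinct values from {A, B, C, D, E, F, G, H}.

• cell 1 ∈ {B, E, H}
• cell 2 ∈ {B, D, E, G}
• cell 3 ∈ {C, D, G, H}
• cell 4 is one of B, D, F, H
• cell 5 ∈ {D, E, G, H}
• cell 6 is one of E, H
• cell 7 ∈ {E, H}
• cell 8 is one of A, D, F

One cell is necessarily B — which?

Among the 8 variables, A fits only cell 8 (and all 8 values in {A, B, C, D, E, F, G, H} must be used), so cell 8 = A.
The 7 still-open variables together cover exactly {B, C, D, E, F, G, H} — 7 values for 7 variables — and C appears only in cell 3's list, so cell 3 = C.
The 6 still-open variables together cover exactly {B, D, E, F, G, H} — 6 values for 6 variables — and F appears only in cell 4's list, so cell 4 = F.
cell 6 and cell 7 share exactly the 2 values {E, H}; by pigeonhole those values go to them, so strike E, H from cell 1, cell 2, cell 5.
So B goes to cell 1.

cell 1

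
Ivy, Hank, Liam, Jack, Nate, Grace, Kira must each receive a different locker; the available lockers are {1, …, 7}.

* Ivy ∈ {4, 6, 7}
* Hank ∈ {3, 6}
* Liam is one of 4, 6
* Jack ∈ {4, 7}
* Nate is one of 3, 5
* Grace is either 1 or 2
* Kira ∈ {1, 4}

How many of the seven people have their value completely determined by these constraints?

4

The 7 variables draw from only 7 values {1, 2, 3, 4, 5, 6, 7}, so each is used; only Grace can be 2, hence Grace = 2.
The 6 still-open variables draw from only 6 values {1, 3, 4, 5, 6, 7}, so each is used; only Kira can be 1, hence Kira = 1.
The 5 still-open variables together cover exactly {3, 4, 5, 6, 7} — 5 values for 5 variables — and 5 appears only in Nate's list, so Nate = 5.
The 4 still-open variables together cover exactly {3, 4, 6, 7} — 4 values for 4 variables — and 3 appears only in Hank's list, so Hank = 3.
Determined: Hank=3, Nate=5, Grace=2, Kira=1. The other people each still have more than one consistent value. That makes 4.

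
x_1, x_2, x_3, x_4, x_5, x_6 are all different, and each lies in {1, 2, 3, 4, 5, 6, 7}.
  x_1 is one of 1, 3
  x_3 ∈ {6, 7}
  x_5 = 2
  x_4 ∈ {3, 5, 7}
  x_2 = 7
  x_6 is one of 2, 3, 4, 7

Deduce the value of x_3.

6

x_2 must be 7 (only option left). Strike 7 from x_3, x_4, x_6.
So x_3 = 6.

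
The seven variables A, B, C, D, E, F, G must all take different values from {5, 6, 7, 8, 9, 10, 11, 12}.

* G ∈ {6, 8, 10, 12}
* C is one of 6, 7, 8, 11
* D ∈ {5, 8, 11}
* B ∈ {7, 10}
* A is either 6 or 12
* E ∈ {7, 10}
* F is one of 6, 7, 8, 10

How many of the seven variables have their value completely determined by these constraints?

2

Among the 7 variables, 5 fits only D (and all 7 values in {5, 6, 7, 8, 10, 11, 12} must be used), so D = 5.
Among the 6 still-open variables, 11 fits only C (and all 6 values in {6, 7, 8, 10, 11, 12} must be used), so C = 11.
B and E between them cover only {7, 10} — a naked pair. Remove those values from F, G.
Determined: C=11, D=5. The other variables each still have more than one consistent value. That makes 2.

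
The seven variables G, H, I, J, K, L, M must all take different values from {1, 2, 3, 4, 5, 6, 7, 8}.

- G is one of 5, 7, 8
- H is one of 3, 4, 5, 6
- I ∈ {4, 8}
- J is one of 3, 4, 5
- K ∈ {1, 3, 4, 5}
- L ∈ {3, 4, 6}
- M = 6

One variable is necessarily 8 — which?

M has just one choice, so M = 6. Eliminate 6 elsewhere: H, L.
The 6 still-open variables together cover exactly {1, 3, 4, 5, 7, 8} — 6 values for 6 variables — and 1 appears only in K's list, so K = 1.
Among the 5 still-open variables, 7 fits only G (and all 5 values in {3, 4, 5, 7, 8} must be used), so G = 7.
Among the 4 still-open variables, 8 fits only I (and all 4 values in {3, 4, 5, 8} must be used), so I = 8.

I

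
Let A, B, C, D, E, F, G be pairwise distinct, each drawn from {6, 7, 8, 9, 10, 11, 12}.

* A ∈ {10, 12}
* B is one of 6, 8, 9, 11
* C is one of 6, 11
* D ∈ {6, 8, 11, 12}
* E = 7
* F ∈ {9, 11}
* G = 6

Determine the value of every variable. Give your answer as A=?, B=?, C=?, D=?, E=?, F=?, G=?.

E must be 7 (only option left).
G must be 6 (only option left). Eliminate 6 elsewhere: B, C, D.
C must be 11 (only option left). Strike 11 from B, D, F.
F's domain is down to {9}, so F = 9. So B can't be 9.
That leaves B = 8. So D can't be 8.
D must be 12 (only option left). Strike 12 from A.
A's domain is down to {10}, so A = 10.

A=10, B=8, C=11, D=12, E=7, F=9, G=6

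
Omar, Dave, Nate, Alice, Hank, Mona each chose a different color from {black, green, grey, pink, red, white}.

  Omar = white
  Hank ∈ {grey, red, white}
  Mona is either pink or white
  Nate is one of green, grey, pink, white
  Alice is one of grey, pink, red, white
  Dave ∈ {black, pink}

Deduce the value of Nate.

green

Omar must be white (only option left). Remove white from Nate, Alice, Hank, Mona.
That leaves Mona = pink. Eliminate pink elsewhere: Dave, Nate, Alice.
That leaves Dave = black.
The 3 still-open variables draw from only 3 values {green, grey, red}, so each is used; only Nate can be green, hence Nate = green.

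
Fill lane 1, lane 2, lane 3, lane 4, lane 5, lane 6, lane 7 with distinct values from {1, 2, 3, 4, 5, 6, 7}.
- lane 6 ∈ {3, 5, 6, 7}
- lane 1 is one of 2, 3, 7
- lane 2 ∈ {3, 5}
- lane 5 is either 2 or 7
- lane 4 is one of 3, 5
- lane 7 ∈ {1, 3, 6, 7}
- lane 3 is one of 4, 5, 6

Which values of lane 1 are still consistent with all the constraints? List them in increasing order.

The 7 variables together cover exactly {1, 2, 3, 4, 5, 6, 7} — 7 values for 7 variables — and 1 appears only in lane 7's list, so lane 7 = 1.
The 6 still-open variables draw from only 6 values {2, 3, 4, 5, 6, 7}, so each is used; only lane 3 can be 4, hence lane 3 = 4.
Among the 5 still-open variables, 6 fits only lane 6 (and all 5 values in {2, 3, 5, 6, 7} must be used), so lane 6 = 6.
lane 2 and lane 4 between them cover only {3, 5} — a naked pair. Remove those values from lane 1.
No further eliminations apply; lane 1 can still be any of 2, 7.

2, 7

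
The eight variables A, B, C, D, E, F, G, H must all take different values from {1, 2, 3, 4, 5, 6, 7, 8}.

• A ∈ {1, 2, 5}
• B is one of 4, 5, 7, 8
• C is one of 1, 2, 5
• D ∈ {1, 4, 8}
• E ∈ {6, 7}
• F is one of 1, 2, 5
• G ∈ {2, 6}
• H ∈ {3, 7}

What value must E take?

Among the 8 variables, 3 fits only H (and all 8 values in {1, 2, 3, 4, 5, 6, 7, 8} must be used), so H = 3.
A, C, F between them cover only {1, 2, 5} — a naked triple. Remove those values from B, D, G.
G has just one choice, so G = 6. Eliminate 6 elsewhere: E.
So E = 7.

7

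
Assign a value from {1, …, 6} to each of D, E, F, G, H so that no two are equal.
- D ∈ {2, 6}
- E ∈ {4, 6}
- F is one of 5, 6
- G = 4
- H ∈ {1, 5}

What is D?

G has just one choice, so G = 4. Strike 4 from E.
E's domain is down to {6}, so E = 6. Eliminate 6 elsewhere: D, F.
So D = 2.

2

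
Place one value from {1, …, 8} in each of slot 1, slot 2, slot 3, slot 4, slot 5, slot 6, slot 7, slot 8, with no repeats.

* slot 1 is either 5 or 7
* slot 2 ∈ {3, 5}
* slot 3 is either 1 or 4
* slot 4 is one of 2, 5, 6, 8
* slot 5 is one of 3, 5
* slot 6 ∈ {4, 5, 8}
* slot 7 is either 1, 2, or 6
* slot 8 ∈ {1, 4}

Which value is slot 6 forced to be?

The 8 variables draw from only 8 values {1, 2, 3, 4, 5, 6, 7, 8}, so each is used; only slot 1 can be 7, hence slot 1 = 7.
slot 2 and slot 5 share exactly the 2 values {3, 5}; by pigeonhole those values go to them, so strike 3, 5 from slot 4, slot 6.
slot 3 and slot 8 between them cover only {1, 4} — a naked pair. Remove those values from slot 6, slot 7.
So slot 6 = 8.

8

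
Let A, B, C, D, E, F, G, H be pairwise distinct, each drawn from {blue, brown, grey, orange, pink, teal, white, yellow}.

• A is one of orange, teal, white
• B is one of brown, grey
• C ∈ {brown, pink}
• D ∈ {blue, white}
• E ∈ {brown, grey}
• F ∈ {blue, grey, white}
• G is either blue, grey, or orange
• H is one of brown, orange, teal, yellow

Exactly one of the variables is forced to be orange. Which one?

The 8 variables draw from only 8 values {blue, brown, grey, orange, pink, teal, white, yellow}, so each is used; only C can be pink, hence C = pink.
The 7 still-open variables draw from only 7 values {blue, brown, grey, orange, teal, white, yellow}, so each is used; only H can be yellow, hence H = yellow.
Among the 6 still-open variables, teal fits only A (and all 6 values in {blue, brown, grey, orange, teal, white} must be used), so A = teal.
Among the 5 still-open variables, orange fits only G (and all 5 values in {blue, brown, grey, orange, white} must be used), so G = orange.

G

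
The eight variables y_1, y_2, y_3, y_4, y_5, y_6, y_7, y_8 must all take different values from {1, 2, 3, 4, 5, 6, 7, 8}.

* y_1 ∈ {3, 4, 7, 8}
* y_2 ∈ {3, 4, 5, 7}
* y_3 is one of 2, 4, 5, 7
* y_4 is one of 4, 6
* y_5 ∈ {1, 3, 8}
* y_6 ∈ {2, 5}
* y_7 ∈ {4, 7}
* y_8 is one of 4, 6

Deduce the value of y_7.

7

The 8 variables together cover exactly {1, 2, 3, 4, 5, 6, 7, 8} — 8 values for 8 variables — and 1 appears only in y_5's list, so y_5 = 1.
The 7 still-open variables draw from only 7 values {2, 3, 4, 5, 6, 7, 8}, so each is used; only y_1 can be 8, hence y_1 = 8.
The 6 still-open variables together cover exactly {2, 3, 4, 5, 6, 7} — 6 values for 6 variables — and 3 appears only in y_2's list, so y_2 = 3.
y_4 and y_8 share exactly the 2 values {4, 6}; by pigeonhole those values go to them, so strike 4, 6 from y_3, y_7.
So y_7 = 7.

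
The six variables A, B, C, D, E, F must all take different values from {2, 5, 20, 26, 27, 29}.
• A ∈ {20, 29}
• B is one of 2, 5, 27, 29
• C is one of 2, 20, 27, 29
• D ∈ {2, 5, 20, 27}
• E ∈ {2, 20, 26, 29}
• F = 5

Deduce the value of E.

F must be 5 (only option left). Eliminate 5 elsewhere: B, D.
The 5 still-open variables draw from only 5 values {2, 20, 26, 27, 29}, so each is used; only E can be 26, hence E = 26.

26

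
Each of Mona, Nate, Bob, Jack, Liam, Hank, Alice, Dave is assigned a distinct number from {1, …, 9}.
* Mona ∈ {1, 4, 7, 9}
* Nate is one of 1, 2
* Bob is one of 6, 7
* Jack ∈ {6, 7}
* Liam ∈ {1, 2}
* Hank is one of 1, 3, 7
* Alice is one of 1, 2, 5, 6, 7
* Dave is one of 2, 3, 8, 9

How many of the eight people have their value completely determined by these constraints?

2

Nate and Liam between them cover only {1, 2} — a naked pair. Remove those values from Mona, Hank, Alice, Dave.
Bob and Jack between them cover only {6, 7} — a naked pair. Remove those values from Mona, Hank, Alice.
That leaves Hank = 3. Eliminate 3 elsewhere: Dave.
That leaves Alice = 5.
Determined: Hank=3, Alice=5. The other people each still have more than one consistent value. That makes 2.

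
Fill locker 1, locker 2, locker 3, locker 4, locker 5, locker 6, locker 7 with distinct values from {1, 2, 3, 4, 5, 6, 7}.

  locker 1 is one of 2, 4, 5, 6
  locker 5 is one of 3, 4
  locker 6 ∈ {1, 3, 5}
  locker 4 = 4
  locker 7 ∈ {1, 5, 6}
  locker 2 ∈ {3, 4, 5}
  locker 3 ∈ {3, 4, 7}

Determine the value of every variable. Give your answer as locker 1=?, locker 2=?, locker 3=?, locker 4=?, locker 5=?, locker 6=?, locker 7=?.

locker 1=2, locker 2=5, locker 3=7, locker 4=4, locker 5=3, locker 6=1, locker 7=6

locker 4 has just one choice, so locker 4 = 4. Remove 4 from locker 1, locker 2, locker 3, locker 5.
That leaves locker 5 = 3. Eliminate 3 elsewhere: locker 2, locker 3, locker 6.
That leaves locker 2 = 5. Remove 5 from locker 1, locker 6, locker 7.
That leaves locker 3 = 7.
That leaves locker 6 = 1. Eliminate 1 elsewhere: locker 7.
locker 7's domain is down to {6}, so locker 7 = 6. Eliminate 6 elsewhere: locker 1.
locker 1's domain is down to {2}, so locker 1 = 2.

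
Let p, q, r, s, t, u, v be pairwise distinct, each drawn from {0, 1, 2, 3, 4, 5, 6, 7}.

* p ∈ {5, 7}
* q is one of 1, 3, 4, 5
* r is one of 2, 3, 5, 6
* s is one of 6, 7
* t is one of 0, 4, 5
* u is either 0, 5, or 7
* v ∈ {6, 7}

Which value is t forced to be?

The 2 variables s and v are confined to {6, 7}, which locks those values in; drop them from p, r, u.
p must be 5 (only option left). Remove 5 from q, r, t, u.
u has just one choice, so u = 0. Eliminate 0 elsewhere: t.
So t = 4.

4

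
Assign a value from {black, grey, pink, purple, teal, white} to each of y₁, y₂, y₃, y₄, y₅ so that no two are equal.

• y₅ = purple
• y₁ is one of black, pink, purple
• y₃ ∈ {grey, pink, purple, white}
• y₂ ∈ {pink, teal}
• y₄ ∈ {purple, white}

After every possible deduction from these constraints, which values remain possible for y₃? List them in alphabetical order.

y₅'s domain is down to {purple}, so y₅ = purple. So y₁, y₃, y₄ can't be purple.
y₄ has just one choice, so y₄ = white. Strike white from y₃.
No further eliminations apply; y₃ can still be any of grey, pink.

grey, pink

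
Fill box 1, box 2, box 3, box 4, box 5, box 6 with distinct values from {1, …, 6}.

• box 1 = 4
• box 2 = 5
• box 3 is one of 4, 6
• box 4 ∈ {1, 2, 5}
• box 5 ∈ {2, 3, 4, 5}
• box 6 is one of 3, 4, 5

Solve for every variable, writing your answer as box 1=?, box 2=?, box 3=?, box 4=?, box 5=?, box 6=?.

box 1=4, box 2=5, box 3=6, box 4=1, box 5=2, box 6=3

box 1 must be 4 (only option left). Strike 4 from box 3, box 5, box 6.
That leaves box 2 = 5. Strike 5 from box 4, box 5, box 6.
box 3 has just one choice, so box 3 = 6.
box 6 has just one choice, so box 6 = 3. Remove 3 from box 5.
box 5 has just one choice, so box 5 = 2. Remove 2 from box 4.
box 4 has just one choice, so box 4 = 1.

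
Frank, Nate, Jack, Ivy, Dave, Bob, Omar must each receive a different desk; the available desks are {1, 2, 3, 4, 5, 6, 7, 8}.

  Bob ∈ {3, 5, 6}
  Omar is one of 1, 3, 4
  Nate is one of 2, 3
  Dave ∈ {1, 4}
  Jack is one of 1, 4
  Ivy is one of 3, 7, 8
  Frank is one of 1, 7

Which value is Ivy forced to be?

8

Jack and Dave share exactly the 2 values {1, 4}; by pigeonhole those values go to them, so strike 1, 4 from Frank, Omar.
Frank has just one choice, so Frank = 7. Strike 7 from Ivy.
Omar's domain is down to {3}, so Omar = 3. So Nate, Ivy, Bob can't be 3.
So Ivy = 8.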